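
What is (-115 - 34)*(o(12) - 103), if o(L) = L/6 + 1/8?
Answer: 120243/8 ≈ 15030.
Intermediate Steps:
o(L) = ⅛ + L/6 (o(L) = L*(⅙) + 1*(⅛) = L/6 + ⅛ = ⅛ + L/6)
(-115 - 34)*(o(12) - 103) = (-115 - 34)*((⅛ + (⅙)*12) - 103) = -149*((⅛ + 2) - 103) = -149*(17/8 - 103) = -149*(-807/8) = 120243/8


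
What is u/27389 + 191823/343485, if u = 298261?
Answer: 79956956/6984195 ≈ 11.448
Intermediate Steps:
u/27389 + 191823/343485 = 298261/27389 + 191823/343485 = 298261*(1/27389) + 191823*(1/343485) = 298261/27389 + 63941/114495 = 79956956/6984195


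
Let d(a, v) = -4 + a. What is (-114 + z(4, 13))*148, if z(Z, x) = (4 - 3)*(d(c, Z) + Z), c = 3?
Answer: -16428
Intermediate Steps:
z(Z, x) = -1 + Z (z(Z, x) = (4 - 3)*((-4 + 3) + Z) = 1*(-1 + Z) = -1 + Z)
(-114 + z(4, 13))*148 = (-114 + (-1 + 4))*148 = (-114 + 3)*148 = -111*148 = -16428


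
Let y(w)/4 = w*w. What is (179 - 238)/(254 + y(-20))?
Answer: -59/1854 ≈ -0.031823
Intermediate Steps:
y(w) = 4*w**2 (y(w) = 4*(w*w) = 4*w**2)
(179 - 238)/(254 + y(-20)) = (179 - 238)/(254 + 4*(-20)**2) = -59/(254 + 4*400) = -59/(254 + 1600) = -59/1854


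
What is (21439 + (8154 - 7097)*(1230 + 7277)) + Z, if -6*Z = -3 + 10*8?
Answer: 54079951/6 ≈ 9.0133e+6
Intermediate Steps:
Z = -77/6 (Z = -(-3 + 10*8)/6 = -(-3 + 80)/6 = -1/6*77 = -77/6 ≈ -12.833)
(21439 + (8154 - 7097)*(1230 + 7277)) + Z = (21439 + (8154 - 7097)*(1230 + 7277)) - 77/6 = (21439 + 1057*8507) - 77/6 = (21439 + 8991899) - 77/6 = 9013338 - 77/6 = 54079951/6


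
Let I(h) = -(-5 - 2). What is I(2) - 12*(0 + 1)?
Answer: -5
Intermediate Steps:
I(h) = 7 (I(h) = -1*(-7) = 7)
I(2) - 12*(0 + 1) = 7 - 12*(0 + 1) = 7 - 12*1 = 7 - 12 = -5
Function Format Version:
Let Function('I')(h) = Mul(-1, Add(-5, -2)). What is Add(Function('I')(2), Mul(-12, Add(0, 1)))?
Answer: -5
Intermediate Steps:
Function('I')(h) = 7 (Function('I')(h) = Mul(-1, -7) = 7)
Add(Function('I')(2), Mul(-12, Add(0, 1))) = Add(7, Mul(-12, Add(0, 1))) = Add(7, Mul(-12, 1)) = Add(7, -12) = -5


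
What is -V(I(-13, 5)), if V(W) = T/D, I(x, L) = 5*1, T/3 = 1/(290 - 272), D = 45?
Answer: -1/270 ≈ -0.0037037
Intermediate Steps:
T = 1/6 (T = 3/(290 - 272) = 3/18 = 3*(1/18) = 1/6 ≈ 0.16667)
I(x, L) = 5
V(W) = 1/270 (V(W) = (1/6)/45 = (1/6)*(1/45) = 1/270)
-V(I(-13, 5)) = -1*1/270 = -1/270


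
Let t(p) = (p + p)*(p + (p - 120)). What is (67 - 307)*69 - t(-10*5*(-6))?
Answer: -304560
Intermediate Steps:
t(p) = 2*p*(-120 + 2*p) (t(p) = (2*p)*(p + (-120 + p)) = (2*p)*(-120 + 2*p) = 2*p*(-120 + 2*p))
(67 - 307)*69 - t(-10*5*(-6)) = (67 - 307)*69 - 4*-10*5*(-6)*(-60 - 10*5*(-6)) = -240*69 - 4*-5*10*(-6)*(-60 - 5*10*(-6)) = -16560 - 4*(-50*(-6))*(-60 - 50*(-6)) = -16560 - 4*300*(-60 + 300) = -16560 - 4*300*240 = -16560 - 1*288000 = -16560 - 288000 = -304560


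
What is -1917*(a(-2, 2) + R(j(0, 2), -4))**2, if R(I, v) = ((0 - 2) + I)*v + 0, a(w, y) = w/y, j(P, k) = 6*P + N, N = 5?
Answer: -323973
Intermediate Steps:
j(P, k) = 5 + 6*P (j(P, k) = 6*P + 5 = 5 + 6*P)
R(I, v) = v*(-2 + I) (R(I, v) = (-2 + I)*v + 0 = v*(-2 + I) + 0 = v*(-2 + I))
-1917*(a(-2, 2) + R(j(0, 2), -4))**2 = -1917*(-2/2 - 4*(-2 + (5 + 6*0)))**2 = -1917*(-2*1/2 - 4*(-2 + (5 + 0)))**2 = -1917*(-1 - 4*(-2 + 5))**2 = -1917*(-1 - 4*3)**2 = -1917*(-1 - 12)**2 = -1917*(-13)**2 = -1917*169 = -323973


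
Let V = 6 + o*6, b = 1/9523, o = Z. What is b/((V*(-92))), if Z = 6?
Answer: -1/36796872 ≈ -2.7176e-8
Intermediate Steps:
o = 6
b = 1/9523 ≈ 0.00010501
V = 42 (V = 6 + 6*6 = 6 + 36 = 42)
b/((V*(-92))) = 1/(9523*((42*(-92)))) = (1/9523)/(-3864) = (1/9523)*(-1/3864) = -1/36796872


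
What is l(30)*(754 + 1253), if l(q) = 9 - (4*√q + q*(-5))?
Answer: 319113 - 8028*√30 ≈ 2.7514e+5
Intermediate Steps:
l(q) = 9 - 4*√q + 5*q (l(q) = 9 - (4*√q - 5*q) = 9 - (-5*q + 4*√q) = 9 + (-4*√q + 5*q) = 9 - 4*√q + 5*q)
l(30)*(754 + 1253) = (9 - 4*√30 + 5*30)*(754 + 1253) = (9 - 4*√30 + 150)*2007 = (159 - 4*√30)*2007 = 319113 - 8028*√30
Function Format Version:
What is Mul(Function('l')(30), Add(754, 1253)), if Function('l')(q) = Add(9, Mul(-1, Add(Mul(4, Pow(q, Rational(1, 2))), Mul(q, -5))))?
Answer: Add(319113, Mul(-8028, Pow(30, Rational(1, 2)))) ≈ 2.7514e+5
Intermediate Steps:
Function('l')(q) = Add(9, Mul(-4, Pow(q, Rational(1, 2))), Mul(5, q)) (Function('l')(q) = Add(9, Mul(-1, Add(Mul(4, Pow(q, Rational(1, 2))), Mul(-5, q)))) = Add(9, Mul(-1, Add(Mul(-5, q), Mul(4, Pow(q, Rational(1, 2)))))) = Add(9, Add(Mul(-4, Pow(q, Rational(1, 2))), Mul(5, q))) = Add(9, Mul(-4, Pow(q, Rational(1, 2))), Mul(5, q)))
Mul(Function('l')(30), Add(754, 1253)) = Mul(Add(9, Mul(-4, Pow(30, Rational(1, 2))), Mul(5, 30)), Add(754, 1253)) = Mul(Add(9, Mul(-4, Pow(30, Rational(1, 2))), 150), 2007) = Mul(Add(159, Mul(-4, Pow(30, Rational(1, 2)))), 2007) = Add(319113, Mul(-8028, Pow(30, Rational(1, 2))))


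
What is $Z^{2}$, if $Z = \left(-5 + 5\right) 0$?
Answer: $0$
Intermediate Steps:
$Z = 0$ ($Z = 0 \cdot 0 = 0$)
$Z^{2} = 0^{2} = 0$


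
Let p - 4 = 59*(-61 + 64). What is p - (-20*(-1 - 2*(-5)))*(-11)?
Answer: -1799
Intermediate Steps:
p = 181 (p = 4 + 59*(-61 + 64) = 4 + 59*3 = 4 + 177 = 181)
p - (-20*(-1 - 2*(-5)))*(-11) = 181 - (-20*(-1 - 2*(-5)))*(-11) = 181 - (-20*(-1 + 10))*(-11) = 181 - (-20*9)*(-11) = 181 - (-180)*(-11) = 181 - 1*1980 = 181 - 1980 = -1799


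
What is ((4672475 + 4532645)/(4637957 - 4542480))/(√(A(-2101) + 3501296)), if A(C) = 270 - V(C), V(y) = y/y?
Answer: 1841024*√3501565/66863784301 ≈ 0.051523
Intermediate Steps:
V(y) = 1
A(C) = 269 (A(C) = 270 - 1*1 = 270 - 1 = 269)
((4672475 + 4532645)/(4637957 - 4542480))/(√(A(-2101) + 3501296)) = ((4672475 + 4532645)/(4637957 - 4542480))/(√(269 + 3501296)) = (9205120/95477)/(√3501565) = (9205120*(1/95477))*(√3501565/3501565) = 9205120*(√3501565/3501565)/95477 = 1841024*√3501565/66863784301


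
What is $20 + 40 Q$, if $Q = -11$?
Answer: $-420$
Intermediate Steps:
$20 + 40 Q = 20 + 40 \left(-11\right) = 20 - 440 = -420$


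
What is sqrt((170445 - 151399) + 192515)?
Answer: sqrt(211561) ≈ 459.96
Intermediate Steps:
sqrt((170445 - 151399) + 192515) = sqrt(19046 + 192515) = sqrt(211561)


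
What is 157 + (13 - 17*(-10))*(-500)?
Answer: -91343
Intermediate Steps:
157 + (13 - 17*(-10))*(-500) = 157 + (13 + 170)*(-500) = 157 + 183*(-500) = 157 - 91500 = -91343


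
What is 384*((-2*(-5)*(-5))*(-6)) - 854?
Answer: 114346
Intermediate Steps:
384*((-2*(-5)*(-5))*(-6)) - 854 = 384*((10*(-5))*(-6)) - 854 = 384*(-50*(-6)) - 854 = 384*300 - 854 = 115200 - 854 = 114346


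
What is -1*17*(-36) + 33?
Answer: 645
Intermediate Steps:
-1*17*(-36) + 33 = -17*(-36) + 33 = 612 + 33 = 645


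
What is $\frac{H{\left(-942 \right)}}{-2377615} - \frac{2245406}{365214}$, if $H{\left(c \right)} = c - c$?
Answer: $- \frac{1122703}{182607} \approx -6.1482$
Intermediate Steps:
$H{\left(c \right)} = 0$
$\frac{H{\left(-942 \right)}}{-2377615} - \frac{2245406}{365214} = \frac{0}{-2377615} - \frac{2245406}{365214} = 0 \left(- \frac{1}{2377615}\right) - \frac{1122703}{182607} = 0 - \frac{1122703}{182607} = - \frac{1122703}{182607}$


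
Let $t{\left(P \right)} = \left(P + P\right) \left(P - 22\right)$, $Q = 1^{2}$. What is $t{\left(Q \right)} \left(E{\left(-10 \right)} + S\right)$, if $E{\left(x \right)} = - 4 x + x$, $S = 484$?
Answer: $-21588$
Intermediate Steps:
$Q = 1$
$E{\left(x \right)} = - 3 x$
$t{\left(P \right)} = 2 P \left(-22 + P\right)$
$t{\left(Q \right)} \left(E{\left(-10 \right)} + S\right) = 2 \cdot 1 \left(-22 + 1\right) \left(\left(-3\right) \left(-10\right) + 484\right) = 2 \cdot 1 \left(-21\right) \left(30 + 484\right) = \left(-42\right) 514 = -21588$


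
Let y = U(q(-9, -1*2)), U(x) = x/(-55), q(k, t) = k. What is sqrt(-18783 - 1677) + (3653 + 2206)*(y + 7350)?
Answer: 2368553481/55 + 2*I*sqrt(5115) ≈ 4.3065e+7 + 143.04*I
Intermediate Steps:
U(x) = -x/55 (U(x) = x*(-1/55) = -x/55)
y = 9/55 (y = -1/55*(-9) = 9/55 ≈ 0.16364)
sqrt(-18783 - 1677) + (3653 + 2206)*(y + 7350) = sqrt(-18783 - 1677) + (3653 + 2206)*(9/55 + 7350) = sqrt(-20460) + 5859*(404259/55) = 2*I*sqrt(5115) + 2368553481/55 = 2368553481/55 + 2*I*sqrt(5115)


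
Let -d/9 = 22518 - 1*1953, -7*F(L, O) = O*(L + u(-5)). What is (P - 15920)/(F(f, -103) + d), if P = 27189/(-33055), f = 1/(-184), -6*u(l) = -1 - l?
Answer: 290497059528/3377307987845 ≈ 0.086014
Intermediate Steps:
u(l) = ⅙ + l/6 (u(l) = -(-1 - l)/6 = ⅙ + l/6)
f = -1/184 ≈ -0.0054348
P = -27189/33055 (P = 27189*(-1/33055) = -27189/33055 ≈ -0.82254)
F(L, O) = -O*(-⅔ + L)/7 (F(L, O) = -O*(L + (⅙ + (⅙)*(-5)))/7 = -O*(L + (⅙ - ⅚))/7 = -O*(L - ⅔)/7 = -O*(-⅔ + L)/7)
d = -185085 (d = -9*(22518 - 1*1953) = -9*(22518 - 1953) = -9*20565 = -185085)
(P - 15920)/(F(f, -103) + d) = (-27189/33055 - 15920)/((1/21)*(-103)*(2 - 3*(-1/184)) - 185085) = -526262789/(33055*((1/21)*(-103)*(2 + 3/184) - 185085)) = -526262789/(33055*((1/21)*(-103)*(371/184) - 185085)) = -526262789/(33055*(-5459/552 - 185085)) = -526262789/(33055*(-102172379/552)) = -526262789/33055*(-552/102172379) = 290497059528/3377307987845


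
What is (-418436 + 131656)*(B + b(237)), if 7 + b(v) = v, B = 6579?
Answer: -1952685020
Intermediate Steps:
b(v) = -7 + v
(-418436 + 131656)*(B + b(237)) = (-418436 + 131656)*(6579 + (-7 + 237)) = -286780*(6579 + 230) = -286780*6809 = -1952685020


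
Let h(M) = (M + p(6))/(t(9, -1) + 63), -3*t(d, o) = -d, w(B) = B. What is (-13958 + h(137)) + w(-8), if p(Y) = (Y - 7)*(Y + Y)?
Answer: -921631/66 ≈ -13964.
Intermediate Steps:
t(d, o) = d/3 (t(d, o) = -(-1)*d/3 = d/3)
p(Y) = 2*Y*(-7 + Y) (p(Y) = (-7 + Y)*(2*Y) = 2*Y*(-7 + Y))
h(M) = -2/11 + M/66 (h(M) = (M + 2*6*(-7 + 6))/((⅓)*9 + 63) = (M + 2*6*(-1))/(3 + 63) = (M - 12)/66 = (-12 + M)*(1/66) = -2/11 + M/66)
(-13958 + h(137)) + w(-8) = (-13958 + (-2/11 + (1/66)*137)) - 8 = (-13958 + (-2/11 + 137/66)) - 8 = (-13958 + 125/66) - 8 = -921103/66 - 8 = -921631/66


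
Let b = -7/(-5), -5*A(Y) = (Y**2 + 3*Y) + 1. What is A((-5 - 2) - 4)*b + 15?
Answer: -248/25 ≈ -9.9200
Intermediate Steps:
A(Y) = -1/5 - 3*Y/5 - Y**2/5 (A(Y) = -((Y**2 + 3*Y) + 1)/5 = -(1 + Y**2 + 3*Y)/5 = -1/5 - 3*Y/5 - Y**2/5)
b = 7/5 (b = -7*(-1/5) = 7/5 ≈ 1.4000)
A((-5 - 2) - 4)*b + 15 = (-1/5 - 3*((-5 - 2) - 4)/5 - ((-5 - 2) - 4)**2/5)*(7/5) + 15 = (-1/5 - 3*(-7 - 4)/5 - (-7 - 4)**2/5)*(7/5) + 15 = (-1/5 - 3/5*(-11) - 1/5*(-11)**2)*(7/5) + 15 = (-1/5 + 33/5 - 1/5*121)*(7/5) + 15 = (-1/5 + 33/5 - 121/5)*(7/5) + 15 = -89/5*7/5 + 15 = -623/25 + 15 = -248/25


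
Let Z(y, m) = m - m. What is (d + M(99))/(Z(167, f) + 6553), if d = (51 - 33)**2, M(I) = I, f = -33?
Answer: 423/6553 ≈ 0.064551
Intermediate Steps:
Z(y, m) = 0
d = 324 (d = 18**2 = 324)
(d + M(99))/(Z(167, f) + 6553) = (324 + 99)/(0 + 6553) = 423/6553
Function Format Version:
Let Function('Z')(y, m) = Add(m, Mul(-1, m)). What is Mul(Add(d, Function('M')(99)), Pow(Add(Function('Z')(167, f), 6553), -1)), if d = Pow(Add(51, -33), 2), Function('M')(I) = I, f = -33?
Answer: Rational(423, 6553) ≈ 0.064551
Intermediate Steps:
Function('Z')(y, m) = 0
d = 324 (d = Pow(18, 2) = 324)
Mul(Add(d, Function('M')(99)), Pow(Add(Function('Z')(167, f), 6553), -1)) = Mul(Add(324, 99), Pow(Add(0, 6553), -1)) = Mul(423, Pow(6553, -1)) = Mul(423, Rational(1, 6553)) = Rational(423, 6553)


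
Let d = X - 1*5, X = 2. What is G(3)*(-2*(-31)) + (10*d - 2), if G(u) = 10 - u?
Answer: 402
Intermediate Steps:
d = -3 (d = 2 - 1*5 = 2 - 5 = -3)
G(3)*(-2*(-31)) + (10*d - 2) = (10 - 1*3)*(-2*(-31)) + (10*(-3) - 2) = (10 - 3)*62 + (-30 - 2) = 7*62 - 32 = 434 - 32 = 402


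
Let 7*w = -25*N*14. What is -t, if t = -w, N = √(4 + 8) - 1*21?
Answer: 1050 - 100*√3 ≈ 876.79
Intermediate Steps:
N = -21 + 2*√3 (N = √12 - 21 = 2*√3 - 21 = -21 + 2*√3 ≈ -17.536)
w = 1050 - 100*√3 (w = (-25*(-21 + 2*√3)*14)/7 = ((525 - 50*√3)*14)/7 = (7350 - 700*√3)/7 = 1050 - 100*√3 ≈ 876.79)
t = -1050 + 100*√3 (t = -(1050 - 100*√3) = -1050 + 100*√3 ≈ -876.79)
-t = -(-1050 + 100*√3) = 1050 - 100*√3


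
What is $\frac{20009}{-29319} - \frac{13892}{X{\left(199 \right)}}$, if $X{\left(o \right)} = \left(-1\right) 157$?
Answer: $\frac{404158135}{4603083} \approx 87.802$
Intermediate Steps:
$X{\left(o \right)} = -157$
$\frac{20009}{-29319} - \frac{13892}{X{\left(199 \right)}} = \frac{20009}{-29319} - \frac{13892}{-157} = 20009 \left(- \frac{1}{29319}\right) - - \frac{13892}{157} = - \frac{20009}{29319} + \frac{13892}{157} = \frac{404158135}{4603083}$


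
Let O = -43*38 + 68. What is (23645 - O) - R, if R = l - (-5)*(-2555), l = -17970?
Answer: 55956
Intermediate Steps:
R = -30745 (R = -17970 - (-5)*(-2555) = -17970 - 1*12775 = -17970 - 12775 = -30745)
O = -1566 (O = -1634 + 68 = -1566)
(23645 - O) - R = (23645 - 1*(-1566)) - 1*(-30745) = (23645 + 1566) + 30745 = 25211 + 30745 = 55956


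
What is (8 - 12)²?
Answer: 16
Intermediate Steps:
(8 - 12)² = (-4)² = 16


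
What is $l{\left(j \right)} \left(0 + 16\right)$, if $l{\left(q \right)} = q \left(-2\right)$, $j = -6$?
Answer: $192$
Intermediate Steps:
$l{\left(q \right)} = - 2 q$
$l{\left(j \right)} \left(0 + 16\right) = \left(-2\right) \left(-6\right) \left(0 + 16\right) = 12 \cdot 16 = 192$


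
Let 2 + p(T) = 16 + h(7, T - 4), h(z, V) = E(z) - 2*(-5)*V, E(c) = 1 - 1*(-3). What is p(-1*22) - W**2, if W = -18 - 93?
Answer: -12563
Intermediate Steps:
E(c) = 4 (E(c) = 1 + 3 = 4)
h(z, V) = 4 + 10*V (h(z, V) = 4 - 2*(-5)*V = 4 - (-10)*V = 4 + 10*V)
W = -111
p(T) = -22 + 10*T (p(T) = -2 + (16 + (4 + 10*(T - 4))) = -2 + (16 + (4 + 10*(-4 + T))) = -2 + (16 + (4 + (-40 + 10*T))) = -2 + (16 + (-36 + 10*T)) = -2 + (-20 + 10*T) = -22 + 10*T)
p(-1*22) - W**2 = (-22 + 10*(-1*22)) - 1*(-111)**2 = (-22 + 10*(-22)) - 1*12321 = (-22 - 220) - 12321 = -242 - 12321 = -12563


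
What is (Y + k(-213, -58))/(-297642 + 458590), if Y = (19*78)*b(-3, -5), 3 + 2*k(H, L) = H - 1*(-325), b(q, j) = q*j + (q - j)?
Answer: 50497/321896 ≈ 0.15687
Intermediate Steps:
b(q, j) = q - j + j*q (b(q, j) = j*q + (q - j) = q - j + j*q)
k(H, L) = 161 + H/2 (k(H, L) = -3/2 + (H - 1*(-325))/2 = -3/2 + (H + 325)/2 = -3/2 + (325 + H)/2 = -3/2 + (325/2 + H/2) = 161 + H/2)
Y = 25194 (Y = (19*78)*(-3 - 1*(-5) - 5*(-3)) = 1482*(-3 + 5 + 15) = 1482*17 = 25194)
(Y + k(-213, -58))/(-297642 + 458590) = (25194 + (161 + (1/2)*(-213)))/(-297642 + 458590) = (25194 + (161 - 213/2))/160948 = (25194 + 109/2)*(1/160948) = (50497/2)*(1/160948) = 50497/321896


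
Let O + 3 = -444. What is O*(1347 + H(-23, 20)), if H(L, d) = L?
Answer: -591828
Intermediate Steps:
O = -447 (O = -3 - 444 = -447)
O*(1347 + H(-23, 20)) = -447*(1347 - 23) = -447*1324 = -591828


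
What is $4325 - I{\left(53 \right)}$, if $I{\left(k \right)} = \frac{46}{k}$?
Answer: $\frac{229179}{53} \approx 4324.1$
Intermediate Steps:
$4325 - I{\left(53 \right)} = 4325 - \frac{46}{53} = \frac{229179}{53}$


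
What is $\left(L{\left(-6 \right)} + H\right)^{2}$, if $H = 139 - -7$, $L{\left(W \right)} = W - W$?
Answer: $21316$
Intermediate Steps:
$L{\left(W \right)} = 0$
$H = 146$ ($H = 139 + 7 = 146$)
$\left(L{\left(-6 \right)} + H\right)^{2} = \left(0 + 146\right)^{2} = 146^{2} = 21316$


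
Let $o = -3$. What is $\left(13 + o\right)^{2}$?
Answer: $100$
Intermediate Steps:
$\left(13 + o\right)^{2} = \left(13 - 3\right)^{2} = 10^{2} = 100$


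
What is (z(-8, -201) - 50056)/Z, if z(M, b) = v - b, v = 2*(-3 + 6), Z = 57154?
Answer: -49849/57154 ≈ -0.87219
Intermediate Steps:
v = 6 (v = 2*3 = 6)
z(M, b) = 6 - b
(z(-8, -201) - 50056)/Z = ((6 - 1*(-201)) - 50056)/57154 = ((6 + 201) - 50056)*(1/57154) = (207 - 50056)*(1/57154) = -49849*1/57154 = -49849/57154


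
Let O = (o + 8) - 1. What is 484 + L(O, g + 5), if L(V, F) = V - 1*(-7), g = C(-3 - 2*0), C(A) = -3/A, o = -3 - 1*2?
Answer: 493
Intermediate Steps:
o = -5 (o = -3 - 2 = -5)
g = 1 (g = -3/(-3 - 2*0) = -3/(-3 + 0) = -3/(-3) = -3*(-1/3) = 1)
O = 2 (O = (-5 + 8) - 1 = 3 - 1 = 2)
L(V, F) = 7 + V (L(V, F) = V + 7 = 7 + V)
484 + L(O, g + 5) = 484 + (7 + 2) = 484 + 9 = 493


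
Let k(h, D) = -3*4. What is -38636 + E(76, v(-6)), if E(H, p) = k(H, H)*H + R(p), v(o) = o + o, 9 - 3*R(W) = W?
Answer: -39541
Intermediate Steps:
k(h, D) = -12
R(W) = 3 - W/3
v(o) = 2*o
E(H, p) = 3 - 12*H - p/3 (E(H, p) = -12*H + (3 - p/3) = 3 - 12*H - p/3)
-38636 + E(76, v(-6)) = -38636 + (3 - 12*76 - 2*(-6)/3) = -38636 + (3 - 912 - ⅓*(-12)) = -38636 + (3 - 912 + 4) = -38636 - 905 = -39541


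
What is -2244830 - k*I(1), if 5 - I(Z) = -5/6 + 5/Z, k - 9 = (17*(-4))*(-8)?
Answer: -13471745/6 ≈ -2.2453e+6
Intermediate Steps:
k = 553 (k = 9 + (17*(-4))*(-8) = 9 - 68*(-8) = 9 + 544 = 553)
I(Z) = 35/6 - 5/Z (I(Z) = 5 - (-5/6 + 5/Z) = 5 + (5/6 - 5/Z) = 35/6 - 5/Z)
-2244830 - k*I(1) = -2244830 - 553*(35/6 - 5/1) = -2244830 - 553*(35/6 - 5*1) = -2244830 - 553*(35/6 - 5) = -2244830 - 553*5/6 = -2244830 - 1*2765/6 = -2244830 - 2765/6 = -13471745/6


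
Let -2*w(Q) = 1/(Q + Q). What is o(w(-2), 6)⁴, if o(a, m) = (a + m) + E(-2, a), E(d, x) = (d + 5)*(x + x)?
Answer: 9150625/4096 ≈ 2234.0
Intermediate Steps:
w(Q) = -1/(4*Q) (w(Q) = -1/(2*(Q + Q)) = -1/(2*Q)/2 = -1/(4*Q))
E(d, x) = 2*x*(5 + d) (E(d, x) = (5 + d)*(2*x) = 2*x*(5 + d))
o(a, m) = m + 7*a (o(a, m) = (a + m) + 2*a*(5 - 2) = (a + m) + 2*a*3 = (a + m) + 6*a = m + 7*a)
o(w(-2), 6)⁴ = (6 + 7*(-¼/(-2)))⁴ = (6 + 7*(-¼*(-½)))⁴ = (6 + 7*(⅛))⁴ = (6 + 7/8)⁴ = (55/8)⁴ = 9150625/4096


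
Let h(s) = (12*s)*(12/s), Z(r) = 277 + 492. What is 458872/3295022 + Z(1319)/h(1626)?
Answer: 1299974743/237241584 ≈ 5.4795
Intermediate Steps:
Z(r) = 769
h(s) = 144
458872/3295022 + Z(1319)/h(1626) = 458872/3295022 + 769/144 = 458872*(1/3295022) + 769*(1/144) = 229436/1647511 + 769/144 = 1299974743/237241584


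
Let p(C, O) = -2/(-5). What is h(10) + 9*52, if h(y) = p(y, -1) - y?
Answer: 2292/5 ≈ 458.40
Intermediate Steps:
p(C, O) = ⅖ (p(C, O) = -2*(-⅕) = ⅖)
h(y) = ⅖ - y
h(10) + 9*52 = (⅖ - 1*10) + 9*52 = (⅖ - 10) + 468 = -48/5 + 468 = 2292/5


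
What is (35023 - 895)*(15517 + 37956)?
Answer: 1824926544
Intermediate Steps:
(35023 - 895)*(15517 + 37956) = 34128*53473 = 1824926544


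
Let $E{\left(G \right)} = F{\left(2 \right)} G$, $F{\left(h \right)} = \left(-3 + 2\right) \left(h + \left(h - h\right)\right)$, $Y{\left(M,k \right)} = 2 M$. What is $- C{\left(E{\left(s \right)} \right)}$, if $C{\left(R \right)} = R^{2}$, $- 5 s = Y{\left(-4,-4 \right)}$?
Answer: $- \frac{256}{25} \approx -10.24$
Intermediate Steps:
$F{\left(h \right)} = - h$ ($F{\left(h \right)} = - (h + 0) = - h$)
$s = \frac{8}{5}$ ($s = - \frac{2 \left(-4\right)}{5} = \left(- \frac{1}{5}\right) \left(-8\right) = \frac{8}{5} \approx 1.6$)
$E{\left(G \right)} = - 2 G$ ($E{\left(G \right)} = \left(-1\right) 2 G = - 2 G$)
$- C{\left(E{\left(s \right)} \right)} = - \left(\left(-2\right) \frac{8}{5}\right)^{2} = - \left(- \frac{16}{5}\right)^{2} = \left(-1\right) \frac{256}{25} = - \frac{256}{25}$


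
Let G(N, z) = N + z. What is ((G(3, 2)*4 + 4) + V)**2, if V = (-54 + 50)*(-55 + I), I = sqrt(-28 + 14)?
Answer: 59312 - 1952*I*sqrt(14) ≈ 59312.0 - 7303.7*I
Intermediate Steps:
I = I*sqrt(14) (I = sqrt(-14) = I*sqrt(14) ≈ 3.7417*I)
V = 220 - 4*I*sqrt(14) (V = (-54 + 50)*(-55 + I*sqrt(14)) = -4*(-55 + I*sqrt(14)) = 220 - 4*I*sqrt(14) ≈ 220.0 - 14.967*I)
((G(3, 2)*4 + 4) + V)**2 = (((3 + 2)*4 + 4) + (220 - 4*I*sqrt(14)))**2 = ((5*4 + 4) + (220 - 4*I*sqrt(14)))**2 = ((20 + 4) + (220 - 4*I*sqrt(14)))**2 = (24 + (220 - 4*I*sqrt(14)))**2 = (244 - 4*I*sqrt(14))**2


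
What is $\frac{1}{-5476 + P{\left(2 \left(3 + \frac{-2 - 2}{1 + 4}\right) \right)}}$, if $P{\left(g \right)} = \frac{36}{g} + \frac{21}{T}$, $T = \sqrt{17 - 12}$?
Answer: $- \frac{3308030}{18087653219} - \frac{2541 \sqrt{5}}{18087653219} \approx -0.0001832$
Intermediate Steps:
$T = \sqrt{5} \approx 2.2361$
$P{\left(g \right)} = \frac{36}{g} + \frac{21 \sqrt{5}}{5}$ ($P{\left(g \right)} = \frac{36}{g} + \frac{21}{\sqrt{5}} = \frac{36}{g} + 21 \frac{\sqrt{5}}{5} = \frac{36}{g} + \frac{21 \sqrt{5}}{5}$)
$\frac{1}{-5476 + P{\left(2 \left(3 + \frac{-2 - 2}{1 + 4}\right) \right)}} = \frac{1}{-5476 + \left(\frac{36}{2 \left(3 + \frac{-2 - 2}{1 + 4}\right)} + \frac{21 \sqrt{5}}{5}\right)} = \frac{1}{-5476 + \left(\frac{36}{2 \left(3 - \frac{4}{5}\right)} + \frac{21 \sqrt{5}}{5}\right)} = \frac{1}{-5476 + \left(\frac{36}{2 \cdot \frac{11}{5}} + \frac{21 \sqrt{5}}{5}\right)} = \frac{1}{-5476 + \left(\frac{36}{\frac{22}{5}} + \frac{21 \sqrt{5}}{5}\right)} = \frac{1}{-5476 + \left(36 \cdot \frac{5}{22} + \frac{21 \sqrt{5}}{5}\right)} = \frac{1}{-5476 + \left(\frac{90}{11} + \frac{21 \sqrt{5}}{5}\right)} = \frac{1}{- \frac{60146}{11} + \frac{21 \sqrt{5}}{5}}$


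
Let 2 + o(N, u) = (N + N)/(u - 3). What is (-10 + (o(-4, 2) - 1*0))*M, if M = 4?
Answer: -16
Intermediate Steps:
o(N, u) = -2 + 2*N/(-3 + u) (o(N, u) = -2 + (N + N)/(u - 3) = -2 + (2*N)/(-3 + u) = -2 + 2*N/(-3 + u))
(-10 + (o(-4, 2) - 1*0))*M = (-10 + (2*(3 - 4 - 1*2)/(-3 + 2) - 1*0))*4 = (-10 + (2*(3 - 4 - 2)/(-1) + 0))*4 = (-10 + (2*(-1)*(-3) + 0))*4 = (-10 + (6 + 0))*4 = (-10 + 6)*4 = -4*4 = -16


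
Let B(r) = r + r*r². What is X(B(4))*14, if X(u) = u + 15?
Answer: 1162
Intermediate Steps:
B(r) = r + r³
X(u) = 15 + u
X(B(4))*14 = (15 + (4 + 4³))*14 = (15 + (4 + 64))*14 = (15 + 68)*14 = 83*14 = 1162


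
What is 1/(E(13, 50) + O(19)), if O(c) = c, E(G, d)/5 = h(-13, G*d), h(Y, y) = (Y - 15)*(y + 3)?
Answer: -1/91401 ≈ -1.0941e-5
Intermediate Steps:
h(Y, y) = (-15 + Y)*(3 + y)
E(G, d) = -420 - 140*G*d (E(G, d) = 5*(-45 - 15*G*d + 3*(-13) - 13*G*d) = 5*(-45 - 15*G*d - 39 - 13*G*d) = 5*(-84 - 28*G*d) = -420 - 140*G*d)
1/(E(13, 50) + O(19)) = 1/((-420 - 140*13*50) + 19) = 1/((-420 - 91000) + 19) = 1/(-91420 + 19) = 1/(-91401) = -1/91401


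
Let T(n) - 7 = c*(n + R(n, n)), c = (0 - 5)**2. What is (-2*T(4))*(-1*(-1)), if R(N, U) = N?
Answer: -414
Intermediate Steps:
c = 25 (c = (-5)**2 = 25)
T(n) = 7 + 50*n (T(n) = 7 + 25*(n + n) = 7 + 25*(2*n) = 7 + 50*n)
(-2*T(4))*(-1*(-1)) = (-2*(7 + 50*4))*(-1*(-1)) = -2*(7 + 200)*1 = -2*207*1 = -414*1 = -414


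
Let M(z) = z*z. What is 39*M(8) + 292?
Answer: 2788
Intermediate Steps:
M(z) = z²
39*M(8) + 292 = 39*8² + 292 = 39*64 + 292 = 2496 + 292 = 2788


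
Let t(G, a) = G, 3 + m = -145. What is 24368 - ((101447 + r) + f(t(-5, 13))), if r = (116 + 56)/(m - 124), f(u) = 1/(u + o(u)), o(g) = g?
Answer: -26206611/340 ≈ -77078.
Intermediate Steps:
m = -148 (m = -3 - 145 = -148)
f(u) = 1/(2*u) (f(u) = 1/(u + u) = 1/(2*u))
r = -43/68 (r = (116 + 56)/(-148 - 124) = 172/(-272) = 172*(-1/272) = -43/68 ≈ -0.63235)
24368 - ((101447 + r) + f(t(-5, 13))) = 24368 - ((101447 - 43/68) + (½)/(-5)) = 24368 - (6898353/68 + (½)*(-⅕)) = 24368 - (6898353/68 - ⅒) = 24368 - 1*34491731/340 = 24368 - 34491731/340 = -26206611/340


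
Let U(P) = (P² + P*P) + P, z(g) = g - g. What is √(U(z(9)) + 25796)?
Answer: 2*√6449 ≈ 160.61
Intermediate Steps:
z(g) = 0
U(P) = P + 2*P² (U(P) = (P² + P²) + P = 2*P² + P = P + 2*P²)
√(U(z(9)) + 25796) = √(0*(1 + 2*0) + 25796) = √(0*(1 + 0) + 25796) = √(0*1 + 25796) = √(0 + 25796) = √25796 = 2*√6449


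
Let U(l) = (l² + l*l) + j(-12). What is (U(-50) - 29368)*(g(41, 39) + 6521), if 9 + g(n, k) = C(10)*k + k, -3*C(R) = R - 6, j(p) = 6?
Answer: -158328638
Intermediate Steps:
C(R) = 2 - R/3 (C(R) = -(R - 6)/3 = -(-6 + R)/3 = 2 - R/3)
U(l) = 6 + 2*l² (U(l) = (l² + l*l) + 6 = (l² + l²) + 6 = 2*l² + 6 = 6 + 2*l²)
g(n, k) = -9 - k/3 (g(n, k) = -9 + ((2 - ⅓*10)*k + k) = -9 + ((2 - 10/3)*k + k) = -9 + (-4*k/3 + k) = -9 - k/3)
(U(-50) - 29368)*(g(41, 39) + 6521) = ((6 + 2*(-50)²) - 29368)*((-9 - ⅓*39) + 6521) = ((6 + 2*2500) - 29368)*((-9 - 13) + 6521) = ((6 + 5000) - 29368)*(-22 + 6521) = (5006 - 29368)*6499 = -24362*6499 = -158328638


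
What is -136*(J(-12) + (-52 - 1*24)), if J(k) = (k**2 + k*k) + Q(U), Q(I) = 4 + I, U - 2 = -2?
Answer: -29376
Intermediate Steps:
U = 0 (U = 2 - 2 = 0)
J(k) = 4 + 2*k**2 (J(k) = (k**2 + k*k) + (4 + 0) = (k**2 + k**2) + 4 = 2*k**2 + 4 = 4 + 2*k**2)
-136*(J(-12) + (-52 - 1*24)) = -136*((4 + 2*(-12)**2) + (-52 - 1*24)) = -136*((4 + 2*144) + (-52 - 24)) = -136*((4 + 288) - 76) = -136*(292 - 76) = -136*216 = -29376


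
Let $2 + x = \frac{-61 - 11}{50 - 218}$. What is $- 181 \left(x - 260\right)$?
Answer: $\frac{331411}{7} \approx 47344.0$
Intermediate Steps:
$x = - \frac{11}{7}$ ($x = -2 + \frac{-61 - 11}{50 - 218} = -2 - \frac{72}{-168} = -2 - - \frac{3}{7} = -2 + \frac{3}{7} = - \frac{11}{7} \approx -1.5714$)
$- 181 \left(x - 260\right) = - 181 \left(- \frac{11}{7} - 260\right) = \left(-181\right) \left(- \frac{1831}{7}\right) = \frac{331411}{7}$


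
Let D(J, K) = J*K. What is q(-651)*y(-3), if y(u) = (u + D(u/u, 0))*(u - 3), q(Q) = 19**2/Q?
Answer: -2166/217 ≈ -9.9816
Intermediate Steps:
q(Q) = 361/Q
y(u) = u*(-3 + u) (y(u) = (u + (u/u)*0)*(u - 3) = (u + 1*0)*(-3 + u) = (u + 0)*(-3 + u) = u*(-3 + u))
q(-651)*y(-3) = (361/(-651))*(-3*(-3 - 3)) = (361*(-1/651))*(-3*(-6)) = -361/651*18 = -2166/217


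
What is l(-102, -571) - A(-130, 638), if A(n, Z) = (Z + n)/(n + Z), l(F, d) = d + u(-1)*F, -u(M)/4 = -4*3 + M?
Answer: -5876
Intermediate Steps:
u(M) = 48 - 4*M (u(M) = -4*(-4*3 + M) = -4*(-12 + M) = 48 - 4*M)
l(F, d) = d + 52*F (l(F, d) = d + (48 - 4*(-1))*F = d + (48 + 4)*F = d + 52*F)
A(n, Z) = 1 (A(n, Z) = (Z + n)/(Z + n) = 1)
l(-102, -571) - A(-130, 638) = (-571 + 52*(-102)) - 1*1 = (-571 - 5304) - 1 = -5875 - 1 = -5876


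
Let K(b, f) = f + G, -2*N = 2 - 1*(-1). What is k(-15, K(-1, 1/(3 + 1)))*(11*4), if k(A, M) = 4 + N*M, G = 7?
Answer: -605/2 ≈ -302.50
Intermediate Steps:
N = -3/2 (N = -(2 - 1*(-1))/2 = -(2 + 1)/2 = -½*3 = -3/2 ≈ -1.5000)
K(b, f) = 7 + f (K(b, f) = f + 7 = 7 + f)
k(A, M) = 4 - 3*M/2
k(-15, K(-1, 1/(3 + 1)))*(11*4) = (4 - 3*(7 + 1/(3 + 1))/2)*(11*4) = (4 - 3*(7 + 1/4)/2)*44 = (4 - 3*(7 + ¼)/2)*44 = (4 - 3/2*29/4)*44 = (4 - 87/8)*44 = -55/8*44 = -605/2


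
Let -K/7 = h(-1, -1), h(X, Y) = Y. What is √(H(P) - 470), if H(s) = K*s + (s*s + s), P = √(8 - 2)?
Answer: 2*√(-116 + 2*√6) ≈ 21.081*I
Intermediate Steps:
K = 7 (K = -7*(-1) = 7)
P = √6 ≈ 2.4495
H(s) = s² + 8*s (H(s) = 7*s + (s*s + s) = 7*s + (s² + s) = 7*s + (s + s²) = s² + 8*s)
√(H(P) - 470) = √(√6*(8 + √6) - 470) = √(-470 + √6*(8 + √6))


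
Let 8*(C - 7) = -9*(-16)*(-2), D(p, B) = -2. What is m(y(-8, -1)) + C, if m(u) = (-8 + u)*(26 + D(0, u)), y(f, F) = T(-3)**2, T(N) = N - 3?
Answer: 643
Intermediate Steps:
T(N) = -3 + N
y(f, F) = 36 (y(f, F) = (-3 - 3)**2 = (-6)**2 = 36)
m(u) = -192 + 24*u (m(u) = (-8 + u)*(26 - 2) = (-8 + u)*24 = -192 + 24*u)
C = -29 (C = 7 + (-9*(-16)*(-2))/8 = 7 + (144*(-2))/8 = 7 + (1/8)*(-288) = 7 - 36 = -29)
m(y(-8, -1)) + C = (-192 + 24*36) - 29 = (-192 + 864) - 29 = 672 - 29 = 643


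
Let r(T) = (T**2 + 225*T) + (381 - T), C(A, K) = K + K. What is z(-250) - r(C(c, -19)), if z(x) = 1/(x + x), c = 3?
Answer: 3343499/500 ≈ 6687.0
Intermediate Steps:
z(x) = 1/(2*x)
C(A, K) = 2*K
r(T) = 381 + T**2 + 224*T
z(-250) - r(C(c, -19)) = (1/2)/(-250) - (381 + (2*(-19))**2 + 224*(2*(-19))) = (1/2)*(-1/250) - (381 + (-38)**2 + 224*(-38)) = -1/500 - (381 + 1444 - 8512) = -1/500 - 1*(-6687) = -1/500 + 6687 = 3343499/500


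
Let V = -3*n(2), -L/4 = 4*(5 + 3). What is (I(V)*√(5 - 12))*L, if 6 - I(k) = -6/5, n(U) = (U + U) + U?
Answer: -4608*I*√7/5 ≈ -2438.3*I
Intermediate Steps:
n(U) = 3*U (n(U) = 2*U + U = 3*U)
L = -128 (L = -16*(5 + 3) = -16*8 = -4*32 = -128)
V = -18 (V = -9*2 = -3*6 = -18)
I(k) = 36/5 (I(k) = 6 - (-6)/5 = 6 - 1*(-6/5) = 6 + 6/5 = 36/5)
(I(V)*√(5 - 12))*L = (36*√(5 - 12)/5)*(-128) = (36*√(-7)/5)*(-128) = (36*(I*√7)/5)*(-128) = (36*I*√7/5)*(-128) = -4608*I*√7/5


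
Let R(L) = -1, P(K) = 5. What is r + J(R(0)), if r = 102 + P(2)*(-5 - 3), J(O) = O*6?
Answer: 56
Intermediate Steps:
J(O) = 6*O
r = 62 (r = 102 + 5*(-5 - 3) = 102 + 5*(-8) = 102 - 40 = 62)
r + J(R(0)) = 62 + 6*(-1) = 62 - 6 = 56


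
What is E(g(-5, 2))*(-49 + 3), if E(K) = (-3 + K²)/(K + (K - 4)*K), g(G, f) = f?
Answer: 23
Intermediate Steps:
E(K) = (-3 + K²)/(K + K*(-4 + K)) (E(K) = (-3 + K²)/(K + (-4 + K)*K) = (-3 + K²)/(K + K*(-4 + K)))
E(g(-5, 2))*(-49 + 3) = ((-3 + 2²)/(2*(-3 + 2)))*(-49 + 3) = ((½)*(-3 + 4)/(-1))*(-46) = ((½)*(-1)*1)*(-46) = -½*(-46) = 23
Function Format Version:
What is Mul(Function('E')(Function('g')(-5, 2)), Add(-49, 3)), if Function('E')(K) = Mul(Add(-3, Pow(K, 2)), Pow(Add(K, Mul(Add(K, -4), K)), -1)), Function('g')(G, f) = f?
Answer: 23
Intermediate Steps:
Function('E')(K) = Mul(Pow(Add(K, Mul(K, Add(-4, K))), -1), Add(-3, Pow(K, 2))) (Function('E')(K) = Mul(Add(-3, Pow(K, 2)), Pow(Add(K, Mul(Add(-4, K), K)), -1)) = Mul(Add(-3, Pow(K, 2)), Pow(Add(K, Mul(K, Add(-4, K))), -1)) = Mul(Pow(Add(K, Mul(K, Add(-4, K))), -1), Add(-3, Pow(K, 2))))
Mul(Function('E')(Function('g')(-5, 2)), Add(-49, 3)) = Mul(Mul(Pow(2, -1), Pow(Add(-3, 2), -1), Add(-3, Pow(2, 2))), Add(-49, 3)) = Mul(Mul(Rational(1, 2), Pow(-1, -1), Add(-3, 4)), -46) = Mul(Mul(Rational(1, 2), -1, 1), -46) = Mul(Rational(-1, 2), -46) = 23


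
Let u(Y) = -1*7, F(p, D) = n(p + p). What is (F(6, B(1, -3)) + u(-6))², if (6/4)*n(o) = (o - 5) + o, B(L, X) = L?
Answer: 289/9 ≈ 32.111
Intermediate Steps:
n(o) = -10/3 + 4*o/3 (n(o) = 2*((o - 5) + o)/3 = 2*((-5 + o) + o)/3 = 2*(-5 + 2*o)/3 = -10/3 + 4*o/3)
F(p, D) = -10/3 + 8*p/3 (F(p, D) = -10/3 + 4*(p + p)/3 = -10/3 + 4*(2*p)/3 = -10/3 + 8*p/3)
u(Y) = -7
(F(6, B(1, -3)) + u(-6))² = ((-10/3 + (8/3)*6) - 7)² = ((-10/3 + 16) - 7)² = (38/3 - 7)² = (17/3)² = 289/9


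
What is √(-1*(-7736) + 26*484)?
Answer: 4*√1270 ≈ 142.55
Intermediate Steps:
√(-1*(-7736) + 26*484) = √(7736 + 12584) = √20320 = 4*√1270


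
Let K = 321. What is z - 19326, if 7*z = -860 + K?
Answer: -19403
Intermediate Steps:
z = -77 (z = (-860 + 321)/7 = (⅐)*(-539) = -77)
z - 19326 = -77 - 19326 = -19403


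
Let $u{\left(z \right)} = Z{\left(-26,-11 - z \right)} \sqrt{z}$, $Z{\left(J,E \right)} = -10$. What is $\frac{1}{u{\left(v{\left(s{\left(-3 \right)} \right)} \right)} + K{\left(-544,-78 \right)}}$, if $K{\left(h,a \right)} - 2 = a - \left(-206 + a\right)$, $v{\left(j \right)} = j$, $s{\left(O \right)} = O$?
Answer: $\frac{52}{10891} + \frac{5 i \sqrt{3}}{21782} \approx 0.0047746 + 0.00039759 i$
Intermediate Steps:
$K{\left(h,a \right)} = 208$ ($K{\left(h,a \right)} = 2 + \left(a - \left(-206 + a\right)\right) = 2 + 206 = 208$)
$u{\left(z \right)} = - 10 \sqrt{z}$
$\frac{1}{u{\left(v{\left(s{\left(-3 \right)} \right)} \right)} + K{\left(-544,-78 \right)}} = \frac{1}{- 10 \sqrt{-3} + 208} = \frac{1}{- 10 i \sqrt{3} + 208} = \frac{1}{208 - 10 i \sqrt{3}}$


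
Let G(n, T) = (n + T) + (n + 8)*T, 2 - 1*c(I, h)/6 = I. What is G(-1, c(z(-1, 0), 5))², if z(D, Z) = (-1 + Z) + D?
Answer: 36481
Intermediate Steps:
z(D, Z) = -1 + D + Z
c(I, h) = 12 - 6*I
G(n, T) = T + n + T*(8 + n) (G(n, T) = (T + n) + (8 + n)*T = (T + n) + T*(8 + n) = T + n + T*(8 + n))
G(-1, c(z(-1, 0), 5))² = (-1 + 9*(12 - 6*(-1 - 1 + 0)) + (12 - 6*(-1 - 1 + 0))*(-1))² = (-1 + 9*(12 - 6*(-2)) + (12 - 6*(-2))*(-1))² = (-1 + 9*(12 + 12) + (12 + 12)*(-1))² = (-1 + 9*24 + 24*(-1))² = (-1 + 216 - 24)² = 191² = 36481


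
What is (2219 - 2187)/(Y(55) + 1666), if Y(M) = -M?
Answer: 32/1611 ≈ 0.019863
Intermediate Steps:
(2219 - 2187)/(Y(55) + 1666) = (2219 - 2187)/(-1*55 + 1666) = 32/(-55 + 1666) = 32/1611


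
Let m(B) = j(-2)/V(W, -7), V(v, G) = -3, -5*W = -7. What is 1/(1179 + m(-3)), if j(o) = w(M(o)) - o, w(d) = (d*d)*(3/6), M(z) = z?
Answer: 3/3533 ≈ 0.00084914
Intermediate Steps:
W = 7/5 (W = -⅕*(-7) = 7/5 ≈ 1.4000)
w(d) = d²/2 (w(d) = d²*(3*(⅙)) = d²*(½) = d²/2)
j(o) = o²/2 - o
m(B) = -4/3 (m(B) = ((½)*(-2)*(-2 - 2))/(-3) = ((½)*(-2)*(-4))*(-⅓) = 4*(-⅓) = -4/3)
1/(1179 + m(-3)) = 1/(1179 - 4/3) = 1/(3533/3) = 3/3533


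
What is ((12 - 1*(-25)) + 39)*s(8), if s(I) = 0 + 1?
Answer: 76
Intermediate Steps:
s(I) = 1
((12 - 1*(-25)) + 39)*s(8) = ((12 - 1*(-25)) + 39)*1 = ((12 + 25) + 39)*1 = (37 + 39)*1 = 76*1 = 76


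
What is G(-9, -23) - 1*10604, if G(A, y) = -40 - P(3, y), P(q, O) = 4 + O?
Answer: -10625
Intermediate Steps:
G(A, y) = -44 - y (G(A, y) = -40 - (4 + y) = -40 + (-4 - y) = -44 - y)
G(-9, -23) - 1*10604 = (-44 - 1*(-23)) - 1*10604 = (-44 + 23) - 10604 = -21 - 10604 = -10625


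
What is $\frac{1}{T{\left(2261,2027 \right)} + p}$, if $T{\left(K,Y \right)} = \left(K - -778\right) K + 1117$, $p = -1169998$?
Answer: $\frac{1}{5702298} \approx 1.7537 \cdot 10^{-7}$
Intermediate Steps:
$T{\left(K,Y \right)} = 1117 + K \left(778 + K\right)$ ($T{\left(K,Y \right)} = \left(K + 778\right) K + 1117 = \left(778 + K\right) K + 1117 = K \left(778 + K\right) + 1117 = 1117 + K \left(778 + K\right)$)
$\frac{1}{T{\left(2261,2027 \right)} + p} = \frac{1}{\left(1117 + 2261^{2} + 778 \cdot 2261\right) - 1169998} = \frac{1}{\left(1117 + 5112121 + 1759058\right) - 1169998} = \frac{1}{6872296 - 1169998} = \frac{1}{5702298}$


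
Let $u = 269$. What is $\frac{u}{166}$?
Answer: $\frac{269}{166} \approx 1.6205$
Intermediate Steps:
$\frac{u}{166} = \frac{269}{166}$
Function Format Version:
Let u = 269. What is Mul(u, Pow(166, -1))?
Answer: Rational(269, 166) ≈ 1.6205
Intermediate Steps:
Mul(u, Pow(166, -1)) = Mul(269, Pow(166, -1)) = Mul(269, Rational(1, 166)) = Rational(269, 166)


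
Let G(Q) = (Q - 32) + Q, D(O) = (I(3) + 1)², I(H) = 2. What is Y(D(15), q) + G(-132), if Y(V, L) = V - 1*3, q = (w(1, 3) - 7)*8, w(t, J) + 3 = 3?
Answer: -290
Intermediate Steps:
D(O) = 9 (D(O) = (2 + 1)² = 3² = 9)
w(t, J) = 0 (w(t, J) = -3 + 3 = 0)
G(Q) = -32 + 2*Q (G(Q) = (-32 + Q) + Q = -32 + 2*Q)
q = -56 (q = (0 - 7)*8 = -7*8 = -56)
Y(V, L) = -3 + V (Y(V, L) = V - 3 = -3 + V)
Y(D(15), q) + G(-132) = (-3 + 9) + (-32 + 2*(-132)) = 6 + (-32 - 264) = 6 - 296 = -290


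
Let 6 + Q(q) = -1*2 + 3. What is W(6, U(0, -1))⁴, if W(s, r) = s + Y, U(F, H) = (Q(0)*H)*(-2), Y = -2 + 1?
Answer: 625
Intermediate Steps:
Y = -1
Q(q) = -5 (Q(q) = -6 + (-1*2 + 3) = -6 + (-2 + 3) = -6 + 1 = -5)
U(F, H) = 10*H (U(F, H) = -5*H*(-2) = 10*H)
W(s, r) = -1 + s (W(s, r) = s - 1 = -1 + s)
W(6, U(0, -1))⁴ = (-1 + 6)⁴ = 5⁴ = 625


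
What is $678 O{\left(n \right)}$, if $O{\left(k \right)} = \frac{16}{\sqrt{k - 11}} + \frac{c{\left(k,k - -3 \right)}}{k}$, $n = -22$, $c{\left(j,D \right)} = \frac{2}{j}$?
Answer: $\frac{339}{121} - \frac{3616 i \sqrt{33}}{11} \approx 2.8017 - 1888.4 i$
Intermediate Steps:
$O{\left(k \right)} = \frac{2}{k^{2}} + \frac{16}{\sqrt{-11 + k}}$ ($O{\left(k \right)} = \frac{16}{\sqrt{k - 11}} + \frac{2 \frac{1}{k}}{k} = \frac{16}{\sqrt{-11 + k}} + \frac{2}{k^{2}} = \frac{2}{k^{2}} + \frac{16}{\sqrt{-11 + k}}$)
$678 O{\left(n \right)} = 678 \left(\frac{2}{484} + \frac{16}{\sqrt{-11 - 22}}\right) = 678 \left(2 \cdot \frac{1}{484} + \frac{16}{i \sqrt{33}}\right) = 678 \left(\frac{1}{242} + 16 \left(- \frac{i \sqrt{33}}{33}\right)\right) = 678 \left(\frac{1}{242} - \frac{16 i \sqrt{33}}{33}\right) = \frac{339}{121} - \frac{3616 i \sqrt{33}}{11}$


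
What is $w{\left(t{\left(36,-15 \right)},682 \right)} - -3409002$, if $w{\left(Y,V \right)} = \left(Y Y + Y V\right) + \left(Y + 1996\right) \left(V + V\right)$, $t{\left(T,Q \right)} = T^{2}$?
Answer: $10462778$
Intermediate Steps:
$w{\left(Y,V \right)} = Y^{2} + V Y + 2 V \left(1996 + Y\right)$ ($w{\left(Y,V \right)} = \left(Y^{2} + V Y\right) + \left(1996 + Y\right) 2 V = \left(Y^{2} + V Y\right) + 2 V \left(1996 + Y\right) = Y^{2} + V Y + 2 V \left(1996 + Y\right)$)
$w{\left(t{\left(36,-15 \right)},682 \right)} - -3409002 = \left(\left(36^{2}\right)^{2} + 3992 \cdot 682 + 3 \cdot 682 \cdot 36^{2}\right) - -3409002 = \left(1296^{2} + 2722544 + 3 \cdot 682 \cdot 1296\right) + 3409002 = \left(1679616 + 2722544 + 2651616\right) + 3409002 = 7053776 + 3409002 = 10462778$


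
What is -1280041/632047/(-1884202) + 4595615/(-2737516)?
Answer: -2736466899864215327/1630059680403684452 ≈ -1.6788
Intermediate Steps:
-1280041/632047/(-1884202) + 4595615/(-2737516) = -1280041*1/632047*(-1/1884202) + 4595615*(-1/2737516) = -1280041/632047*(-1/1884202) - 4595615/2737516 = 1280041/1190904221494 - 4595615/2737516 = -2736466899864215327/1630059680403684452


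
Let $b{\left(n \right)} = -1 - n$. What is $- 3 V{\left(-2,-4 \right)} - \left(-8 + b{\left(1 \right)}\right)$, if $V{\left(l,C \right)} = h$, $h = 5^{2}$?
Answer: $-65$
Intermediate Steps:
$h = 25$
$V{\left(l,C \right)} = 25$
$- 3 V{\left(-2,-4 \right)} - \left(-8 + b{\left(1 \right)}\right) = \left(-3\right) 25 + \left(8 - \left(-1 - 1\right)\right) = -75 + \left(8 - \left(-1 - 1\right)\right) = -75 + \left(8 - -2\right) = -75 + \left(8 + 2\right) = -75 + 10 = -65$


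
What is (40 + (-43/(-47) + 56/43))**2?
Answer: 7279673041/4084441 ≈ 1782.3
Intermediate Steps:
(40 + (-43/(-47) + 56/43))**2 = (40 + (-43*(-1/47) + 56*(1/43)))**2 = (40 + (43/47 + 56/43))**2 = (40 + 4481/2021)**2 = (85321/2021)**2 = 7279673041/4084441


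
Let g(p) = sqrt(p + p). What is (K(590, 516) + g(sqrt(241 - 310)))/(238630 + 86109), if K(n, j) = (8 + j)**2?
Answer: 274576/324739 + 69**(1/4)*(1 + I)/324739 ≈ 0.84554 + 8.8752e-6*I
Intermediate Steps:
g(p) = sqrt(2)*sqrt(p) (g(p) = sqrt(2*p) = sqrt(2)*sqrt(p))
(K(590, 516) + g(sqrt(241 - 310)))/(238630 + 86109) = ((8 + 516)**2 + sqrt(2)*sqrt(sqrt(241 - 310)))/(238630 + 86109) = (524**2 + sqrt(2)*sqrt(sqrt(-69)))/324739 = (274576 + sqrt(2)*sqrt(I*sqrt(69)))*(1/324739) = (274576 + sqrt(2)*(69**(1/4)*sqrt(I)))*(1/324739) = (274576 + sqrt(2)*69**(1/4)*sqrt(I))*(1/324739) = 274576/324739 + sqrt(2)*69**(1/4)*sqrt(I)/324739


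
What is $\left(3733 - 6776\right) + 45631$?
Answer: $42588$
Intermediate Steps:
$\left(3733 - 6776\right) + 45631 = -3043 + 45631 = 42588$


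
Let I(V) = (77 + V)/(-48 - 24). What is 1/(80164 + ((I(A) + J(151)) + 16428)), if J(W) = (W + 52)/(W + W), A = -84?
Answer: 10872/1050156589 ≈ 1.0353e-5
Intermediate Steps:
I(V) = -77/72 - V/72 (I(V) = (77 + V)/(-72) = (77 + V)*(-1/72) = -77/72 - V/72)
J(W) = (52 + W)/(2*W) (J(W) = (52 + W)/((2*W)) = (52 + W)*(1/(2*W)) = (52 + W)/(2*W))
1/(80164 + ((I(A) + J(151)) + 16428)) = 1/(80164 + (((-77/72 - 1/72*(-84)) + (1/2)*(52 + 151)/151) + 16428)) = 1/(80164 + (((-77/72 + 7/6) + (1/2)*(1/151)*203) + 16428)) = 1/(80164 + ((7/72 + 203/302) + 16428)) = 1/(80164 + (8365/10872 + 16428)) = 1/(80164 + 178613581/10872) = 1/(1050156589/10872) = 10872/1050156589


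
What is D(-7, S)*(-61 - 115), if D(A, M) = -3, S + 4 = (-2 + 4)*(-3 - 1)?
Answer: 528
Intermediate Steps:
S = -12 (S = -4 + (-2 + 4)*(-3 - 1) = -4 + 2*(-4) = -4 - 8 = -12)
D(-7, S)*(-61 - 115) = -3*(-61 - 115) = -3*(-176) = 528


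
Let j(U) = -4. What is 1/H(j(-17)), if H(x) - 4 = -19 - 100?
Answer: -1/115 ≈ -0.0086956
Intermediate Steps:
H(x) = -115 (H(x) = 4 + (-19 - 100) = 4 - 119 = -115)
1/H(j(-17)) = 1/(-115) = -1/115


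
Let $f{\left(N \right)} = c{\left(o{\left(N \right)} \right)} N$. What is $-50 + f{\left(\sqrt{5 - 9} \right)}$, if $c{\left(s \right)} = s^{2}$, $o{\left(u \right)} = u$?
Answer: $-50 - 8 i \approx -50.0 - 8.0 i$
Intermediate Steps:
$f{\left(N \right)} = N^{3}$ ($f{\left(N \right)} = N^{2} N = N^{3}$)
$-50 + f{\left(\sqrt{5 - 9} \right)} = -50 + \left(\sqrt{5 - 9}\right)^{3} = -50 + \left(\sqrt{-4}\right)^{3} = -50 + \left(2 i\right)^{3} = -50 - 8 i$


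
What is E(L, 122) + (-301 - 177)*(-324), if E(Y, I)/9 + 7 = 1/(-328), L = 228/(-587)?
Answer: 50777343/328 ≈ 1.5481e+5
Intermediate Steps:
L = -228/587 (L = 228*(-1/587) = -228/587 ≈ -0.38842)
E(Y, I) = -20673/328 (E(Y, I) = -63 + 9/(-328) = -63 + 9*(-1/328) = -63 - 9/328 = -20673/328)
E(L, 122) + (-301 - 177)*(-324) = -20673/328 + (-301 - 177)*(-324) = -20673/328 - 478*(-324) = -20673/328 + 154872 = 50777343/328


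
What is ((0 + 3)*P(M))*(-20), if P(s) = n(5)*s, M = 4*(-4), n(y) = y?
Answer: 4800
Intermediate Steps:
M = -16
P(s) = 5*s
((0 + 3)*P(M))*(-20) = ((0 + 3)*(5*(-16)))*(-20) = (3*(-80))*(-20) = -240*(-20) = 4800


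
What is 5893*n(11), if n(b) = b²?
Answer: 713053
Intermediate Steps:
5893*n(11) = 5893*11² = 5893*121 = 713053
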